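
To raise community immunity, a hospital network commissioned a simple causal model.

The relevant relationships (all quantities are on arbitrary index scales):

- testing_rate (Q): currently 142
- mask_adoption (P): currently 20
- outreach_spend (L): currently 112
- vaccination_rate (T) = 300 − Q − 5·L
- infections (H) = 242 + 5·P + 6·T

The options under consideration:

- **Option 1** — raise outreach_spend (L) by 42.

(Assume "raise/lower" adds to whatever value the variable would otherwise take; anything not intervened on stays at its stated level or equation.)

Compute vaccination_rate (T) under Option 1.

Option 1 (L + 42):
  Q = 142
  L = 112 + 42 = 154
  T = 300 − 142 − 5·154 = -612

-612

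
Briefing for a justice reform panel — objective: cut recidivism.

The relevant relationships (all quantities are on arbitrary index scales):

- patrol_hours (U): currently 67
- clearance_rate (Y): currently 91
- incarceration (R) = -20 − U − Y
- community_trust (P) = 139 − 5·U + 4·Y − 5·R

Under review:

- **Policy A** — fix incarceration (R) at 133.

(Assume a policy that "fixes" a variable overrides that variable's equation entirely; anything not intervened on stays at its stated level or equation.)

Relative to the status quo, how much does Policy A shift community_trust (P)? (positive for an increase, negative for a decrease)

-1555

Baseline:
  U = 67
  Y = 91
  R = -20 − 67 − 91 = -178
  P = 139 − 5·67 + 4·91 − 5·(-178) = 1058
Policy A (R := 133):
  U = 67
  Y = 91
  R = 133
  P = 139 − 5·67 + 4·91 − 5·133 = -497
Change in P: -497 − 1058 = -1555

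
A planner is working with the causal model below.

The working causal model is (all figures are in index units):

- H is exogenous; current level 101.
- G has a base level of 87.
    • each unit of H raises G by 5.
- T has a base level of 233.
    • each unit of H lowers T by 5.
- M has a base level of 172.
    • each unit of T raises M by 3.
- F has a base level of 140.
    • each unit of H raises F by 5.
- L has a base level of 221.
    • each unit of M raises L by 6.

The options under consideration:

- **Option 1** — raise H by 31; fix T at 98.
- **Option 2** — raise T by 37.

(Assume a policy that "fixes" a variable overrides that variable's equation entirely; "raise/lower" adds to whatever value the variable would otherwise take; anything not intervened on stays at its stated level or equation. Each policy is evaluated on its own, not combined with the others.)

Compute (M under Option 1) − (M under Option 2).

Option 1 (H + 31, T := 98):
  H = 101 + 31 = 132
  T = 98
  M = 172 + 3·98 = 466
Option 2 (T + 37):
  H = 101
  T = 233 − 5·101 (+37 from intervention) = -235
  M = 172 + 3·(-235) = -533
M: 466 − (-533) = 999

999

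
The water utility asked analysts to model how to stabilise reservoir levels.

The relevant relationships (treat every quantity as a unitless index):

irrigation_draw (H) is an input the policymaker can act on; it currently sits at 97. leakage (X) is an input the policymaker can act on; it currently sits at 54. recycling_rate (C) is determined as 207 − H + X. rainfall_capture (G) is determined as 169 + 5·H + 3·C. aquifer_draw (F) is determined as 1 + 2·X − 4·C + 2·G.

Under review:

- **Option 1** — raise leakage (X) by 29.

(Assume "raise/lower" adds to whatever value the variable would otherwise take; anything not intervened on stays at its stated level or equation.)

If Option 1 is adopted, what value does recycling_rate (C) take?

193

Option 1 (X + 29):
  H = 97
  X = 54 + 29 = 83
  C = 207 − 97 + 83 = 193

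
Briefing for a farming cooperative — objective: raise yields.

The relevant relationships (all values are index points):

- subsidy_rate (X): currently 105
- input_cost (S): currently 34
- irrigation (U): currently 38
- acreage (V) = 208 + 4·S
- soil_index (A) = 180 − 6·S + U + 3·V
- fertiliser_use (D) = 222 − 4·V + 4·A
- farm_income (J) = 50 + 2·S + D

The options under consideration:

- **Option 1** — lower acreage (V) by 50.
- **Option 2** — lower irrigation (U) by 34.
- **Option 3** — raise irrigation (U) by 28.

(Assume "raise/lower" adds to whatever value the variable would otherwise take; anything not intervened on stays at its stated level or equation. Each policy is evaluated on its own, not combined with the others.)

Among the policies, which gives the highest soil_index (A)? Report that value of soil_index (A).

1074

Option 1 (V − 50):
  S = 34
  U = 38
  V = 208 + 4·34 (−50 from intervention) = 294
  A = 180 − 6·34 + 38 + 3·294 = 896
Option 2 (U − 34):
  S = 34
  U = 38 − 34 = 4
  V = 208 + 4·34 = 344
  A = 180 − 6·34 + 4 + 3·344 = 1012
Option 3 (U + 28):
  S = 34
  U = 38 + 28 = 66
  V = 208 + 4·34 = 344
  A = 180 − 6·34 + 66 + 3·344 = 1074
Comparing — Option 1: A=896, Option 2: A=1012, Option 3: A=1074. Highest is 1074 (Option 3).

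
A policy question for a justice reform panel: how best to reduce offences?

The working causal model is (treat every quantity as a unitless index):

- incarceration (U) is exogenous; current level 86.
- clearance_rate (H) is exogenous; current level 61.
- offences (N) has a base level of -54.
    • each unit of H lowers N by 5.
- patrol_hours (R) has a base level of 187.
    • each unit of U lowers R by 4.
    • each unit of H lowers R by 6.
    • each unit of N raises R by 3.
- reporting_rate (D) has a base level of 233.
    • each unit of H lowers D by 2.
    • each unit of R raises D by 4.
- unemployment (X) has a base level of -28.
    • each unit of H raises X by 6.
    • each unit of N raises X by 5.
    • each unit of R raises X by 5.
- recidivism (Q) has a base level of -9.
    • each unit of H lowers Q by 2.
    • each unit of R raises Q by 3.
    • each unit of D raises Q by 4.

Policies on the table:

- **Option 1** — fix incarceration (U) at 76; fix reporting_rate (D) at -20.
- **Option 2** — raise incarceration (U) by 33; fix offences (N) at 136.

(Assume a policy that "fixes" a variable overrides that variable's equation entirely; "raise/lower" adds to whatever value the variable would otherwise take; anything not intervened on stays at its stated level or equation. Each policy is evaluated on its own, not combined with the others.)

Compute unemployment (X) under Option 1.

-9257

Option 1 (U := 76, D := -20):
  U = 76
  H = 61
  N = -54 − 5·61 = -359
  R = 187 − 4·76 − 6·61 + 3·(-359) = -1560
  X = -28 + 6·61 + 5·(-359) + 5·(-1560) = -9257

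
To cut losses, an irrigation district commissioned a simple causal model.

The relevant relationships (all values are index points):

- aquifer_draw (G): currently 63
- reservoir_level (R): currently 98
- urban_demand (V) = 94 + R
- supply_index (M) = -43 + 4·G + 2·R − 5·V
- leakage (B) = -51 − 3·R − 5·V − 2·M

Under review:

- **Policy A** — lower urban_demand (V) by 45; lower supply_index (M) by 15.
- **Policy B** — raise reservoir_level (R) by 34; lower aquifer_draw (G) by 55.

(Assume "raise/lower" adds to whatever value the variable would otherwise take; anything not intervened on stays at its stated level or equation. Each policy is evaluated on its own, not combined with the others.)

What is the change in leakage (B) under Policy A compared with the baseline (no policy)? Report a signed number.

Baseline:
  G = 63
  R = 98
  V = 94 + 98 = 192
  M = -43 + 4·63 + 2·98 − 5·192 = -555
  B = -51 − 3·98 − 5·192 − 2·(-555) = -195
Policy A (V − 45, M − 15):
  G = 63
  R = 98
  V = 94 + 98 (−45 from intervention) = 147
  M = -43 + 4·63 + 2·98 − 5·147 (−15 from intervention) = -345
  B = -51 − 3·98 − 5·147 − 2·(-345) = -390
Change in B: -390 − (-195) = -195

-195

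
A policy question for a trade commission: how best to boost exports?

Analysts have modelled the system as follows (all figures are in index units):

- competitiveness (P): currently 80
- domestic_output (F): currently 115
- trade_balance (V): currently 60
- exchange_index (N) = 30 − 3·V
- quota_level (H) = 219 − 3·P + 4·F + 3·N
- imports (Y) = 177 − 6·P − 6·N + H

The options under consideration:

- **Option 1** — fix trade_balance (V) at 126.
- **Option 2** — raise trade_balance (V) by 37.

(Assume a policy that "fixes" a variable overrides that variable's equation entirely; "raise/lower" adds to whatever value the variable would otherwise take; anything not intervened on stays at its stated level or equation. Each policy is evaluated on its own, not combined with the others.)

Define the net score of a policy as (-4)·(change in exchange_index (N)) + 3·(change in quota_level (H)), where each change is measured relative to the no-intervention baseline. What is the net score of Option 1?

-990

Baseline:
  P = 80
  F = 115
  V = 60
  N = 30 − 3·60 = -150
  H = 219 − 3·80 + 4·115 + 3·(-150) = -11
Option 1 (V := 126):
  P = 80
  F = 115
  V = 126
  N = 30 − 3·126 = -348
  H = 219 − 3·80 + 4·115 + 3·(-348) = -605
ΔN = -348 − (-150) = -198; ΔH = -605 − (-11) = -594
Score = (-4)·(-198) + 3·(-594) = -990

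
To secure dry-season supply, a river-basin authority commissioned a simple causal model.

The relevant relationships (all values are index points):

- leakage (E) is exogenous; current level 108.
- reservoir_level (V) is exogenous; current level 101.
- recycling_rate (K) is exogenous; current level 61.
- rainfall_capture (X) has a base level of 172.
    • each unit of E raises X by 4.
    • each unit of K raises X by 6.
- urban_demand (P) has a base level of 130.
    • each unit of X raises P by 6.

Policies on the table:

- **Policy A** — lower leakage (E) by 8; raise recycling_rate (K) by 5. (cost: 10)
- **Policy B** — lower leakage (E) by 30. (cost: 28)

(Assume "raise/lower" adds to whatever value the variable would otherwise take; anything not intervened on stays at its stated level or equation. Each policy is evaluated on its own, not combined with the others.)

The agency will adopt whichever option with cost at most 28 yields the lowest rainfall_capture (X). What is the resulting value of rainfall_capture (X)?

850

Policy A (E − 8, K + 5):
  E = 108 − 8 = 100
  K = 61 + 5 = 66
  X = 172 + 4·100 + 6·66 = 968
Policy B (E − 30):
  E = 108 − 30 = 78
  K = 61
  X = 172 + 4·78 + 6·61 = 850
Comparing — Policy A: X=968, Policy B: X=850. Lowest is 850 (Policy B).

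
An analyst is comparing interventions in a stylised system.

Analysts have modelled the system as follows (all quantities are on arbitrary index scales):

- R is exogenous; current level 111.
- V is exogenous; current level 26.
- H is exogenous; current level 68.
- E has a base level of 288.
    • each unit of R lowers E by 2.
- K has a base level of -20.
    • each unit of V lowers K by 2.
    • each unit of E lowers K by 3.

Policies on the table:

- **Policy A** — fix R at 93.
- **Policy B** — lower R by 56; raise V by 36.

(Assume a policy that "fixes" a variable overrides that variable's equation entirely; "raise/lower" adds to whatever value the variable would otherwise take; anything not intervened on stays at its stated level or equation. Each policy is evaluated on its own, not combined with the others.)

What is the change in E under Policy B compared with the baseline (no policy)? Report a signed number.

Baseline:
  R = 111
  E = 288 − 2·111 = 66
Policy B (R − 56, V + 36):
  R = 111 − 56 = 55
  E = 288 − 2·55 = 178
Change in E: 178 − 66 = 112

112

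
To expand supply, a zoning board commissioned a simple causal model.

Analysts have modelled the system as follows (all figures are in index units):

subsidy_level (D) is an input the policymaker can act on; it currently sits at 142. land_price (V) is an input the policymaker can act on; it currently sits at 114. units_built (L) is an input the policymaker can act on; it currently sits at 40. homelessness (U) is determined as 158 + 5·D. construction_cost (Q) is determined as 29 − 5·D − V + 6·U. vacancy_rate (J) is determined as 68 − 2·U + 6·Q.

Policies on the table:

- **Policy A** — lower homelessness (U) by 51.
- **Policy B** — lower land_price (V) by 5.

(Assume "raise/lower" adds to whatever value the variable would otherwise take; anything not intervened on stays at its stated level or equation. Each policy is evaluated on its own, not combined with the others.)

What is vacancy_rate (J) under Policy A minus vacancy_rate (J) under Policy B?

Policy A (U − 51):
  D = 142
  V = 114
  U = 158 + 5·142 (−51 from intervention) = 817
  Q = 29 − 5·142 − 114 + 6·817 = 4107
  J = 68 − 2·817 + 6·4107 = 23076
Policy B (V − 5):
  D = 142
  V = 114 − 5 = 109
  U = 158 + 5·142 = 868
  Q = 29 − 5·142 − 109 + 6·868 = 4418
  J = 68 − 2·868 + 6·4418 = 24840
J: 23076 − 24840 = -1764

-1764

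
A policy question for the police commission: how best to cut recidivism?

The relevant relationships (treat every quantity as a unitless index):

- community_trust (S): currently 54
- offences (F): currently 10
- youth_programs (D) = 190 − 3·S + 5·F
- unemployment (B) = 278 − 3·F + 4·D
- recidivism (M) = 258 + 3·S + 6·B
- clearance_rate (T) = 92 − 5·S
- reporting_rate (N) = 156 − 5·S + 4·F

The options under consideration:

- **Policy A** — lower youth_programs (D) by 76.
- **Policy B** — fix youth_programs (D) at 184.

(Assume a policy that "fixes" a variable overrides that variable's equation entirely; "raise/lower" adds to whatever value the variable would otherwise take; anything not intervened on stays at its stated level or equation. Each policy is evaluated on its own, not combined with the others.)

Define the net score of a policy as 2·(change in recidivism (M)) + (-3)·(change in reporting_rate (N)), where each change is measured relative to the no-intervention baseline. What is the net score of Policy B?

Baseline:
  S = 54
  F = 10
  D = 190 − 3·54 + 5·10 = 78
  B = 278 − 3·10 + 4·78 = 560
  M = 258 + 3·54 + 6·560 = 3780
  N = 156 − 5·54 + 4·10 = -74
Policy B (D := 184):
  S = 54
  F = 10
  D = 184
  B = 278 − 3·10 + 4·184 = 984
  M = 258 + 3·54 + 6·984 = 6324
  N = 156 − 5·54 + 4·10 = -74
ΔM = 6324 − 3780 = 2544; ΔN = -74 − (-74) = 0
Score = 2·2544 + (-3)·0 = 5088

5088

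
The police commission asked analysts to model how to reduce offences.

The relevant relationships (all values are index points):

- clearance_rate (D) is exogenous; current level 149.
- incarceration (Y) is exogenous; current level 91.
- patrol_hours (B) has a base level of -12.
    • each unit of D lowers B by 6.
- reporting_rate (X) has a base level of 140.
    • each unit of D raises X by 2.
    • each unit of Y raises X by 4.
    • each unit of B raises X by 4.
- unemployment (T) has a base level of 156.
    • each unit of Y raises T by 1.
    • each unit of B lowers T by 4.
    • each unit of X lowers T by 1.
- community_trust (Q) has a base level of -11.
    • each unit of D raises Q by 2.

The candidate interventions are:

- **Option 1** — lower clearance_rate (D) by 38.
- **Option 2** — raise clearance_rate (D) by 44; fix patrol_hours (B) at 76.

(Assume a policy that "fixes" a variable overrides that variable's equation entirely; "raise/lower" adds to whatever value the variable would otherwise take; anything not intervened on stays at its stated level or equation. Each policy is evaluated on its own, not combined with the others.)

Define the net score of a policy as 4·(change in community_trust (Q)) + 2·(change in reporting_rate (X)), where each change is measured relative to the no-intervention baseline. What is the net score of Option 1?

1368

Baseline:
  D = 149
  Y = 91
  B = -12 − 6·149 = -906
  X = 140 + 2·149 + 4·91 + 4·(-906) = -2822
  Q = -11 + 2·149 = 287
Option 1 (D − 38):
  D = 149 − 38 = 111
  Y = 91
  B = -12 − 6·111 = -678
  X = 140 + 2·111 + 4·91 + 4·(-678) = -1986
  Q = -11 + 2·111 = 211
ΔQ = 211 − 287 = -76; ΔX = -1986 − (-2822) = 836
Score = 4·(-76) + 2·836 = 1368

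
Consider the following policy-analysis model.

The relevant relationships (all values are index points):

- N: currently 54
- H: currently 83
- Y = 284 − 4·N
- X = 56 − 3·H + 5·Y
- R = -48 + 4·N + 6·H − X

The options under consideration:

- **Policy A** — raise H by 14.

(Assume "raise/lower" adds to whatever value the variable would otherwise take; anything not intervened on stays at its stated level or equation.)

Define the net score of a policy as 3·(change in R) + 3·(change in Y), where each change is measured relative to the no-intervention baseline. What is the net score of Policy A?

Baseline:
  N = 54
  H = 83
  Y = 284 − 4·54 = 68
  X = 56 − 3·83 + 5·68 = 147
  R = -48 + 4·54 + 6·83 − 147 = 519
Policy A (H + 14):
  N = 54
  H = 83 + 14 = 97
  Y = 284 − 4·54 = 68
  X = 56 − 3·97 + 5·68 = 105
  R = -48 + 4·54 + 6·97 − 105 = 645
ΔR = 645 − 519 = 126; ΔY = 68 − 68 = 0
Score = 3·126 + 3·0 = 378

378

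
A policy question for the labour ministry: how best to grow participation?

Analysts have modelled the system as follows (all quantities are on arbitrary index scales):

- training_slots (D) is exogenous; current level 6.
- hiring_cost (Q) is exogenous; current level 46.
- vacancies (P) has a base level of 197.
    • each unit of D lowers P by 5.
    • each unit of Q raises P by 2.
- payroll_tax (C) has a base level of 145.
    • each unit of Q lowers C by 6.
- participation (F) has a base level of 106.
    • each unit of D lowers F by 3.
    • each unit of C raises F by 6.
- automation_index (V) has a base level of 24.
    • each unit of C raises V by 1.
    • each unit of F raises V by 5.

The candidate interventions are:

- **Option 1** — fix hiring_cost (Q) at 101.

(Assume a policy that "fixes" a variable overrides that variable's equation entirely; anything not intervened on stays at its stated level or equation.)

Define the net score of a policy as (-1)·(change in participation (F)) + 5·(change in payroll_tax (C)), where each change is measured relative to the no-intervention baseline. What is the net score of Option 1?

Baseline:
  D = 6
  Q = 46
  C = 145 − 6·46 = -131
  F = 106 − 3·6 + 6·(-131) = -698
Option 1 (Q := 101):
  D = 6
  Q = 101
  C = 145 − 6·101 = -461
  F = 106 − 3·6 + 6·(-461) = -2678
ΔF = -2678 − (-698) = -1980; ΔC = -461 − (-131) = -330
Score = (-1)·(-1980) + 5·(-330) = 330

330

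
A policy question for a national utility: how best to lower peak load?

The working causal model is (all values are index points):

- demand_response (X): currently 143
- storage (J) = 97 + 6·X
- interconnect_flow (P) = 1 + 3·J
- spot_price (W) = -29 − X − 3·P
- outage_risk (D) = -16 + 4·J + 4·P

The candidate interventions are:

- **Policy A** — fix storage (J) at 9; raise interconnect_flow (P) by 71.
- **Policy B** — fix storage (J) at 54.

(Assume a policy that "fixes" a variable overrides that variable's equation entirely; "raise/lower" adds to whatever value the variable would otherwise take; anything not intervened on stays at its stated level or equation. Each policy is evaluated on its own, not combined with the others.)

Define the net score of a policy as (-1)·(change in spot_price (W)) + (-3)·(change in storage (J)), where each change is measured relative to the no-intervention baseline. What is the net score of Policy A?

Baseline:
  X = 143
  J = 97 + 6·143 = 955
  P = 1 + 3·955 = 2866
  W = -29 − 143 − 3·2866 = -8770
Policy A (J := 9, P + 71):
  X = 143
  J = 9
  P = 1 + 3·9 (+71 from intervention) = 99
  W = -29 − 143 − 3·99 = -469
ΔW = -469 − (-8770) = 8301; ΔJ = 9 − 955 = -946
Score = (-1)·8301 + (-3)·(-946) = -5463

-5463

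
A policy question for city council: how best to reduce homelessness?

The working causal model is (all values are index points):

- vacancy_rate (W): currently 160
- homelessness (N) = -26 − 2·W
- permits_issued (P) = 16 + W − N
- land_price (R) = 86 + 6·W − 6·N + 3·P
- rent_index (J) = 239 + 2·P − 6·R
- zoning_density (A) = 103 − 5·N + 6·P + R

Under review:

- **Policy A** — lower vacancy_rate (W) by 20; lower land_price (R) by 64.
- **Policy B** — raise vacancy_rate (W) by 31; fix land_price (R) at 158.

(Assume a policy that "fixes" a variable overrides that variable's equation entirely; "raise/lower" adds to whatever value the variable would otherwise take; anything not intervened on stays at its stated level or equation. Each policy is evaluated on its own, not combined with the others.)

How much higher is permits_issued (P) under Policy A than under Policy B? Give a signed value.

-153

Policy A (W − 20, R − 64):
  W = 160 − 20 = 140
  N = -26 − 2·140 = -306
  P = 16 + 140 − (-306) = 462
Policy B (W + 31, R := 158):
  W = 160 + 31 = 191
  N = -26 − 2·191 = -408
  P = 16 + 191 − (-408) = 615
P: 462 − 615 = -153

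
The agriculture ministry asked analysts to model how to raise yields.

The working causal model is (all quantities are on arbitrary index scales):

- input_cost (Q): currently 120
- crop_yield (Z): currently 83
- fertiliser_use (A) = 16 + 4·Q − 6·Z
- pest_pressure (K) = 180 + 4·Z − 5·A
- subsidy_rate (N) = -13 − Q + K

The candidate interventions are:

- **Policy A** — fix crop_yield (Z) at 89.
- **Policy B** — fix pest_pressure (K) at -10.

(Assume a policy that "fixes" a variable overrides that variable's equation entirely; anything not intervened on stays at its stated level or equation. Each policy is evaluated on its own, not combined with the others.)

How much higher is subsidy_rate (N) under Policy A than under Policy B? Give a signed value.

Policy A (Z := 89):
  Q = 120
  Z = 89
  A = 16 + 4·120 − 6·89 = -38
  K = 180 + 4·89 − 5·(-38) = 726
  N = -13 − 120 + 726 = 593
Policy B (K := -10):
  Q = 120
  Z = 83
  A = 16 + 4·120 − 6·83 = -2
  K = -10
  N = -13 − 120 + (-10) = -143
N: 593 − (-143) = 736

736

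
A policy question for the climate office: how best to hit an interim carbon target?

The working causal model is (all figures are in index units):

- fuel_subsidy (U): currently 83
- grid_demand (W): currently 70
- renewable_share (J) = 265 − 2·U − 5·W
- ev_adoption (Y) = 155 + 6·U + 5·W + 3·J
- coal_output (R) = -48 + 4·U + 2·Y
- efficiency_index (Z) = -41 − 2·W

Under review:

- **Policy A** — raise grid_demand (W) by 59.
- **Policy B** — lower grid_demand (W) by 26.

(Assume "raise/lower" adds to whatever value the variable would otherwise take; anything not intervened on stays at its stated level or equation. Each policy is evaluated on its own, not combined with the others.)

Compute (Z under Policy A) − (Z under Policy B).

-170

Policy A (W + 59):
  W = 70 + 59 = 129
  Z = -41 − 2·129 = -299
Policy B (W − 26):
  W = 70 − 26 = 44
  Z = -41 − 2·44 = -129
Z: -299 − (-129) = -170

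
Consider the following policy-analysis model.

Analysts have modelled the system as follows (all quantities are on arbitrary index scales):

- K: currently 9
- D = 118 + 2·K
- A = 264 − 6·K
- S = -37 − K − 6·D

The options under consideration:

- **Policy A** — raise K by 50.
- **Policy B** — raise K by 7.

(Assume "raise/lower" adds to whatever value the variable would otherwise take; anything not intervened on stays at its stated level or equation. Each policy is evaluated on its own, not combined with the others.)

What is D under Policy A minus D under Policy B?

Policy A (K + 50):
  K = 9 + 50 = 59
  D = 118 + 2·59 = 236
Policy B (K + 7):
  K = 9 + 7 = 16
  D = 118 + 2·16 = 150
D: 236 − 150 = 86

86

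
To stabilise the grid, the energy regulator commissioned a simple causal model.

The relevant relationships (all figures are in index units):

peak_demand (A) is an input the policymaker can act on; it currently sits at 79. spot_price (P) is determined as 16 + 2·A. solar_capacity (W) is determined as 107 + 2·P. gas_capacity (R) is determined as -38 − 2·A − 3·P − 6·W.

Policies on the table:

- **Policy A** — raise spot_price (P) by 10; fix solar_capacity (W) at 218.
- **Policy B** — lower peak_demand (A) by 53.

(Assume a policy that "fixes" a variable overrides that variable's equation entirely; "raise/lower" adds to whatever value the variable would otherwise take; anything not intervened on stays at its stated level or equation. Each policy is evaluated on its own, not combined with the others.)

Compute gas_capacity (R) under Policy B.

Policy B (A − 53):
  A = 79 − 53 = 26
  P = 16 + 2·26 = 68
  W = 107 + 2·68 = 243
  R = -38 − 2·26 − 3·68 − 6·243 = -1752

-1752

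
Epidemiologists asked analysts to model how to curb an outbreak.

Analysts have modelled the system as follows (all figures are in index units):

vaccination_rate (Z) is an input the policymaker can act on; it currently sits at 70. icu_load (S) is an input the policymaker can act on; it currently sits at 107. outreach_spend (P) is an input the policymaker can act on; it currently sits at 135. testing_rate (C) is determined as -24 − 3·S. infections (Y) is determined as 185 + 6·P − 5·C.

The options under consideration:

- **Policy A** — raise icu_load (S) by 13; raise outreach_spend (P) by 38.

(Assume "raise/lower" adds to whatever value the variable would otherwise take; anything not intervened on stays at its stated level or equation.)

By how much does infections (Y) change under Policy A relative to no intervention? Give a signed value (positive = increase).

423

Baseline:
  S = 107
  P = 135
  C = -24 − 3·107 = -345
  Y = 185 + 6·135 − 5·(-345) = 2720
Policy A (S + 13, P + 38):
  S = 107 + 13 = 120
  P = 135 + 38 = 173
  C = -24 − 3·120 = -384
  Y = 185 + 6·173 − 5·(-384) = 3143
Change in Y: 3143 − 2720 = 423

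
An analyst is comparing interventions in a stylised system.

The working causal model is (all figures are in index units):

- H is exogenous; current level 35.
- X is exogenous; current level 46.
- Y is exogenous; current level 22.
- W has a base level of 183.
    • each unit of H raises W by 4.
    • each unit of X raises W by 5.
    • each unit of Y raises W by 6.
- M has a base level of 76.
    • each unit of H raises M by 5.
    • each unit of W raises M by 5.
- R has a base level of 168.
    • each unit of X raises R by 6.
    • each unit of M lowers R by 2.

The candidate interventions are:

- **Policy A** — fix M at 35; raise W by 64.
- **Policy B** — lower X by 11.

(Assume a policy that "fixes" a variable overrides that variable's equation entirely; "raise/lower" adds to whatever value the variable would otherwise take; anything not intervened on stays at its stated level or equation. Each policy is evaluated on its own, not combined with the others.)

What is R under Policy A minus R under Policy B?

Policy A (M := 35, W + 64):
  H = 35
  X = 46
  Y = 22
  W = 183 + 4·35 + 5·46 + 6·22 (+64 from intervention) = 749
  M = 35
  R = 168 + 6·46 − 2·35 = 374
Policy B (X − 11):
  H = 35
  X = 46 − 11 = 35
  Y = 22
  W = 183 + 4·35 + 5·35 + 6·22 = 630
  M = 76 + 5·35 + 5·630 = 3401
  R = 168 + 6·35 − 2·3401 = -6424
R: 374 − (-6424) = 6798

6798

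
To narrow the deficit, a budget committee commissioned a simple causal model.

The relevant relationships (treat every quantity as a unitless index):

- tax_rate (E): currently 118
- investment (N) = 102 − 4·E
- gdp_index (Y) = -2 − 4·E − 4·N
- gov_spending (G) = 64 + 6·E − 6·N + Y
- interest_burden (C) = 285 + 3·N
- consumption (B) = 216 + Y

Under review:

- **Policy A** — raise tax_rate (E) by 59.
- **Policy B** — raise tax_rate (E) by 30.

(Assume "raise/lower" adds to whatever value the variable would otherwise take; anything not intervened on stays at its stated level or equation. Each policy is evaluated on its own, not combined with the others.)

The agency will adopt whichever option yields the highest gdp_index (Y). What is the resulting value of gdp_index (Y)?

Policy A (E + 59):
  E = 118 + 59 = 177
  N = 102 − 4·177 = -606
  Y = -2 − 4·177 − 4·(-606) = 1714
Policy B (E + 30):
  E = 118 + 30 = 148
  N = 102 − 4·148 = -490
  Y = -2 − 4·148 − 4·(-490) = 1366
Comparing — Policy A: Y=1714, Policy B: Y=1366. Highest is 1714 (Policy A).

1714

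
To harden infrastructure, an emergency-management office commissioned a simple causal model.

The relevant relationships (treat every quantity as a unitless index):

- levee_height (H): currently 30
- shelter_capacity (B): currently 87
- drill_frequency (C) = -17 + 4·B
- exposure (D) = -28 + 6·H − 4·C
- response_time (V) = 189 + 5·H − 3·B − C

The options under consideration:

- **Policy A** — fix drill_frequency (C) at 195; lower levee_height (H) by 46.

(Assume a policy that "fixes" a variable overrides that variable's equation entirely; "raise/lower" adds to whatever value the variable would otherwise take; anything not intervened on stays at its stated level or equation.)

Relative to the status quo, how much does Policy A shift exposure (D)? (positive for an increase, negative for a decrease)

268

Baseline:
  H = 30
  B = 87
  C = -17 + 4·87 = 331
  D = -28 + 6·30 − 4·331 = -1172
Policy A (C := 195, H − 46):
  H = 30 − 46 = -16
  B = 87
  C = 195
  D = -28 + 6·(-16) − 4·195 = -904
Change in D: -904 − (-1172) = 268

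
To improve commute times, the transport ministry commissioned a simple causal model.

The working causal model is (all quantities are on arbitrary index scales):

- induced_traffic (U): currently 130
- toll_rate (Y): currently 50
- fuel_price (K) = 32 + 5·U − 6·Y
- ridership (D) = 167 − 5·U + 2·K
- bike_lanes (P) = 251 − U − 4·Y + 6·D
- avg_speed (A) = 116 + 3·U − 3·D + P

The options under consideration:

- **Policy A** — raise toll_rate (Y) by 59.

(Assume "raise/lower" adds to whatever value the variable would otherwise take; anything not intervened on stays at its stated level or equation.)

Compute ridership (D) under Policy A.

Policy A (Y + 59):
  U = 130
  Y = 50 + 59 = 109
  K = 32 + 5·130 − 6·109 = 28
  D = 167 − 5·130 + 2·28 = -427

-427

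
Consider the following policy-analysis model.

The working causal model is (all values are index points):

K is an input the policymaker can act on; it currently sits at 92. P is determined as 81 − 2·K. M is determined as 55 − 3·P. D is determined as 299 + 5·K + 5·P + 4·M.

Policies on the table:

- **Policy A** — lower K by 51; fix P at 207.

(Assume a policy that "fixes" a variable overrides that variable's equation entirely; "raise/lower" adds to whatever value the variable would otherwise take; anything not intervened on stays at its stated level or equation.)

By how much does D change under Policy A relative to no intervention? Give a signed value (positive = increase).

-2425

Baseline:
  K = 92
  P = 81 − 2·92 = -103
  M = 55 − 3·(-103) = 364
  D = 299 + 5·92 + 5·(-103) + 4·364 = 1700
Policy A (K − 51, P := 207):
  K = 92 − 51 = 41
  P = 207
  M = 55 − 3·207 = -566
  D = 299 + 5·41 + 5·207 + 4·(-566) = -725
Change in D: -725 − 1700 = -2425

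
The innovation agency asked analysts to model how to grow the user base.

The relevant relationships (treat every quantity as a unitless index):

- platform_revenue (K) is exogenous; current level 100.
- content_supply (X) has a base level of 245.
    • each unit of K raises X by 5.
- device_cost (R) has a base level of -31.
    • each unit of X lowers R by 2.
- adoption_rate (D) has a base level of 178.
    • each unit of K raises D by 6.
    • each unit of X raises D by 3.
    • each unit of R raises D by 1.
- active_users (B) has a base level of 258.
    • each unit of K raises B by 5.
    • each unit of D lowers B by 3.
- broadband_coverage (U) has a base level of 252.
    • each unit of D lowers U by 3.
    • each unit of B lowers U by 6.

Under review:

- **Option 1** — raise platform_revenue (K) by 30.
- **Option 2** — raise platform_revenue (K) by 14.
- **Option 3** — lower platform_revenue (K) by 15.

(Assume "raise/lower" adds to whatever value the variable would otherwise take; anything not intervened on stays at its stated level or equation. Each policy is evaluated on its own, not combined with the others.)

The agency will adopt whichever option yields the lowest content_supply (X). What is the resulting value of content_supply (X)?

Option 1 (K + 30):
  K = 100 + 30 = 130
  X = 245 + 5·130 = 895
Option 2 (K + 14):
  K = 100 + 14 = 114
  X = 245 + 5·114 = 815
Option 3 (K − 15):
  K = 100 − 15 = 85
  X = 245 + 5·85 = 670
Comparing — Option 1: X=895, Option 2: X=815, Option 3: X=670. Lowest is 670 (Option 3).

670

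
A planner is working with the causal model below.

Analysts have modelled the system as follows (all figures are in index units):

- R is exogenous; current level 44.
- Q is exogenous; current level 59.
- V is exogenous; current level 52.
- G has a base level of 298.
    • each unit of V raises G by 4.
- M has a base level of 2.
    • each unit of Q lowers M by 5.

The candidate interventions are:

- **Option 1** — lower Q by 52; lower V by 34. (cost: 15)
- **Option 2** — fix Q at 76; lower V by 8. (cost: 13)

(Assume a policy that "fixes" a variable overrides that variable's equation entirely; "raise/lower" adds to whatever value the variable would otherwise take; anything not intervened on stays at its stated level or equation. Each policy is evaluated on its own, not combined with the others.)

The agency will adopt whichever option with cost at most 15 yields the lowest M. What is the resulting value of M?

Option 1 (Q − 52, V − 34):
  Q = 59 − 52 = 7
  M = 2 − 5·7 = -33
Option 2 (Q := 76, V − 8):
  Q = 76
  M = 2 − 5·76 = -378
Comparing — Option 1: M=-33, Option 2: M=-378. Lowest is -378 (Option 2).

-378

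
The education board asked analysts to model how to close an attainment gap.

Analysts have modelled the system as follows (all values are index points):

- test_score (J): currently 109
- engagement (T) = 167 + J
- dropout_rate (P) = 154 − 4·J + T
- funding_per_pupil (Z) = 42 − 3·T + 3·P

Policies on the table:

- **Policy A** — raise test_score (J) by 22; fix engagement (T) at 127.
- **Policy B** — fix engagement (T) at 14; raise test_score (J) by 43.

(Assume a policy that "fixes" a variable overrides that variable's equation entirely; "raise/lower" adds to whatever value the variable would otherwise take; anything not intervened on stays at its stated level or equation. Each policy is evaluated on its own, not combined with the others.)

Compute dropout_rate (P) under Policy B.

Policy B (T := 14, J + 43):
  J = 109 + 43 = 152
  T = 14
  P = 154 − 4·152 + 14 = -440

-440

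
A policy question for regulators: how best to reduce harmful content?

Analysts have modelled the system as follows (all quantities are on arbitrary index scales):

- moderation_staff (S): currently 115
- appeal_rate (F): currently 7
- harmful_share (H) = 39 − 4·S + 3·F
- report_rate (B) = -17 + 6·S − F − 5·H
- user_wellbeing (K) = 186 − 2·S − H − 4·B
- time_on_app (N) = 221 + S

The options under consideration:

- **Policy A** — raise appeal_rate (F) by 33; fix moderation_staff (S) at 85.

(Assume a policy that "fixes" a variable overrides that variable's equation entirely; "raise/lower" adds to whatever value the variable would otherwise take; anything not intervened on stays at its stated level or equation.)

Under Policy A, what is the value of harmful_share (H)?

-181

Policy A (F + 33, S := 85):
  S = 85
  F = 7 + 33 = 40
  H = 39 − 4·85 + 3·40 = -181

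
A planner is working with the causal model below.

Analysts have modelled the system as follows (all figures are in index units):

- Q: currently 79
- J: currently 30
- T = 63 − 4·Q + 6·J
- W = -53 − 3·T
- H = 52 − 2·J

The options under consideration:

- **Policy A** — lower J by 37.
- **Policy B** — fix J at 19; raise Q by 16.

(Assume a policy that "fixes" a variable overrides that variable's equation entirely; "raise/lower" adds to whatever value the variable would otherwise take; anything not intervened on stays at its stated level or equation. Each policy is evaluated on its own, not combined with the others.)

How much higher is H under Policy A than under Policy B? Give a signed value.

Policy A (J − 37):
  J = 30 − 37 = -7
  H = 52 − 2·(-7) = 66
Policy B (J := 19, Q + 16):
  J = 19
  H = 52 − 2·19 = 14
H: 66 − 14 = 52

52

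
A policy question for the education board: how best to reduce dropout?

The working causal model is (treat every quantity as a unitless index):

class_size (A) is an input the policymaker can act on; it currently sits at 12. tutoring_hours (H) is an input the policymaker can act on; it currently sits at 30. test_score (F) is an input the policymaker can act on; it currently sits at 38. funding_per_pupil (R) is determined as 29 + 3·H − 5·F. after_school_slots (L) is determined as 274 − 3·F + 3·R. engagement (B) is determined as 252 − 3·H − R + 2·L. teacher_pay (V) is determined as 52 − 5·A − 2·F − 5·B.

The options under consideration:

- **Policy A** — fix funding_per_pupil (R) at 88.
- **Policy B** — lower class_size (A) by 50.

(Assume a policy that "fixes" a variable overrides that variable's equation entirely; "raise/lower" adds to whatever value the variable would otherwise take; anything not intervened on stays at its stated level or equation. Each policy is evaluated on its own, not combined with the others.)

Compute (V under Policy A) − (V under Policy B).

-4225

Policy A (R := 88):
  A = 12
  H = 30
  F = 38
  R = 88
  L = 274 − 3·38 + 3·88 = 424
  B = 252 − 3·30 − 88 + 2·424 = 922
  V = 52 − 5·12 − 2·38 − 5·922 = -4694
Policy B (A − 50):
  A = 12 − 50 = -38
  H = 30
  F = 38
  R = 29 + 3·30 − 5·38 = -71
  L = 274 − 3·38 + 3·(-71) = -53
  B = 252 − 3·30 − (-71) + 2·(-53) = 127
  V = 52 − 5·(-38) − 2·38 − 5·127 = -469
V: -4694 − (-469) = -4225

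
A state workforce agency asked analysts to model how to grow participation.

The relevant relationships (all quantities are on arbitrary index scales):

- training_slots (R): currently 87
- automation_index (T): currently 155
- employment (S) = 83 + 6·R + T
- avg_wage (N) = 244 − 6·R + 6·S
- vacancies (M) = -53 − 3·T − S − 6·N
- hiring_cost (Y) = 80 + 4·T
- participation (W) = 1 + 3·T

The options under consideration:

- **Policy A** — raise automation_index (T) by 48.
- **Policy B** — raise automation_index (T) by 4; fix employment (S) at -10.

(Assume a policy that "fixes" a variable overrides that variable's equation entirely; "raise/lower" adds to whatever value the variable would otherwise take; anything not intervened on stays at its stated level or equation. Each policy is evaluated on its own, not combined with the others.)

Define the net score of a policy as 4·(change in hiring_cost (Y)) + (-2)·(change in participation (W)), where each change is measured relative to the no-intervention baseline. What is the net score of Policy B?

40

Baseline:
  T = 155
  Y = 80 + 4·155 = 700
  W = 1 + 3·155 = 466
Policy B (T + 4, S := -10):
  T = 155 + 4 = 159
  Y = 80 + 4·159 = 716
  W = 1 + 3·159 = 478
ΔY = 716 − 700 = 16; ΔW = 478 − 466 = 12
Score = 4·16 + (-2)·12 = 40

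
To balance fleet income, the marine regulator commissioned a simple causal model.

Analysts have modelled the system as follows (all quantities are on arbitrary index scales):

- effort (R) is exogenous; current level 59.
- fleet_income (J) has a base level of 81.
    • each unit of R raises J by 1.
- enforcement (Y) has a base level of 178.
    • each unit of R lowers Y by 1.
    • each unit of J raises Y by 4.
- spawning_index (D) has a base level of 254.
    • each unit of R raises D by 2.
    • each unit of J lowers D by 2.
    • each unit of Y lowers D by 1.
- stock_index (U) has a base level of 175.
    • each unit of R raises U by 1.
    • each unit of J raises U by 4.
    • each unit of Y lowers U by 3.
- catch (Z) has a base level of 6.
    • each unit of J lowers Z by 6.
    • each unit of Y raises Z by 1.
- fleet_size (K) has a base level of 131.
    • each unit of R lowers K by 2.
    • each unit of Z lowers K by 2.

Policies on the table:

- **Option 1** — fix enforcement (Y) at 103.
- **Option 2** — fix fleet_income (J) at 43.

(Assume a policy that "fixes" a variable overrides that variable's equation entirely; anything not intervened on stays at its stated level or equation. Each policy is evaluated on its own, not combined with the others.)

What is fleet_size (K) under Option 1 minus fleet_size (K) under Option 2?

Option 1 (Y := 103):
  R = 59
  J = 81 + 59 = 140
  Y = 103
  Z = 6 − 6·140 + 103 = -731
  K = 131 − 2·59 − 2·(-731) = 1475
Option 2 (J := 43):
  R = 59
  J = 43
  Y = 178 − 59 + 4·43 = 291
  Z = 6 − 6·43 + 291 = 39
  K = 131 − 2·59 − 2·39 = -65
K: 1475 − (-65) = 1540

1540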